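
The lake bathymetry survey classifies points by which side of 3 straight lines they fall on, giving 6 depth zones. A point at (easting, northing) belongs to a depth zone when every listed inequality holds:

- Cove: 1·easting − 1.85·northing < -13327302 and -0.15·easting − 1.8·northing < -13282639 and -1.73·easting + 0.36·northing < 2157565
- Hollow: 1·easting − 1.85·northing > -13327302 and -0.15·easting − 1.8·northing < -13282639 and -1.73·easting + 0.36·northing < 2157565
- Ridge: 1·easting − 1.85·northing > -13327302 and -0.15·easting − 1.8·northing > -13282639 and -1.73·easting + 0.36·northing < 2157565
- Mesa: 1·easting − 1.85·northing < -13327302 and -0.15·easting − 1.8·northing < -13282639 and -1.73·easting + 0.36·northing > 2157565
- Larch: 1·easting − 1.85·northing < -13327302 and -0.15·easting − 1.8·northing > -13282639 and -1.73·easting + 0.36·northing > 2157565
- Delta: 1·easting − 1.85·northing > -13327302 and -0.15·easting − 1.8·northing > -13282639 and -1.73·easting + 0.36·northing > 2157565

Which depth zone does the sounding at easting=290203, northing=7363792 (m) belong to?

Cove

1·290203 − 1.85·7363792 = -13332812.200, which is < -13327302
-0.15·290203 − 1.8·7363792 = -13298356.050, which is < -13282639
-1.73·290203 + 0.36·7363792 = 2148913.930, which is < 2157565
This sign pattern matches Cove.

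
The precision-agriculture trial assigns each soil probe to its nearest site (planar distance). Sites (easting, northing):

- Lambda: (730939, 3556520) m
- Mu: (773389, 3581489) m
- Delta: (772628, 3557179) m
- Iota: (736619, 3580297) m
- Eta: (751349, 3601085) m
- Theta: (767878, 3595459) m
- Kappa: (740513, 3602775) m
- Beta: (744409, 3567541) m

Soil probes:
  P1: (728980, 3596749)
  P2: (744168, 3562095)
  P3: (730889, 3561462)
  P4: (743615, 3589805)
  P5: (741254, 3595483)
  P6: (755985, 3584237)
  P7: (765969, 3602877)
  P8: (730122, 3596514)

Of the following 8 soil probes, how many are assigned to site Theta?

P1 → Kappa
P2 → Beta
P3 → Lambda
P4 → Iota
P5 → Kappa
P6 → Theta
P7 → Theta
P8 → Kappa
2 of the 8 go to Theta.

2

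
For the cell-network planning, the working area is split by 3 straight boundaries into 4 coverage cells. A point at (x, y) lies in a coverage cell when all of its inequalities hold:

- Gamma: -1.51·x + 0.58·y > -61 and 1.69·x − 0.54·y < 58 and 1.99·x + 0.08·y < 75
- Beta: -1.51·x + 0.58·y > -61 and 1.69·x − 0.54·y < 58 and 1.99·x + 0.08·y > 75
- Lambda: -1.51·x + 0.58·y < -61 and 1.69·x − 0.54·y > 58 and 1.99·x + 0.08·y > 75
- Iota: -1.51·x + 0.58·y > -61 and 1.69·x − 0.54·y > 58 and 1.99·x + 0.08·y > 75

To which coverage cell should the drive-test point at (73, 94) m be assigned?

Iota

-1.51·73 + 0.58·94 = -55.710, which is > -61
1.69·73 − 0.54·94 = 72.610, which is > 58
1.99·73 + 0.08·94 = 152.790, which is > 75
This sign pattern matches Iota.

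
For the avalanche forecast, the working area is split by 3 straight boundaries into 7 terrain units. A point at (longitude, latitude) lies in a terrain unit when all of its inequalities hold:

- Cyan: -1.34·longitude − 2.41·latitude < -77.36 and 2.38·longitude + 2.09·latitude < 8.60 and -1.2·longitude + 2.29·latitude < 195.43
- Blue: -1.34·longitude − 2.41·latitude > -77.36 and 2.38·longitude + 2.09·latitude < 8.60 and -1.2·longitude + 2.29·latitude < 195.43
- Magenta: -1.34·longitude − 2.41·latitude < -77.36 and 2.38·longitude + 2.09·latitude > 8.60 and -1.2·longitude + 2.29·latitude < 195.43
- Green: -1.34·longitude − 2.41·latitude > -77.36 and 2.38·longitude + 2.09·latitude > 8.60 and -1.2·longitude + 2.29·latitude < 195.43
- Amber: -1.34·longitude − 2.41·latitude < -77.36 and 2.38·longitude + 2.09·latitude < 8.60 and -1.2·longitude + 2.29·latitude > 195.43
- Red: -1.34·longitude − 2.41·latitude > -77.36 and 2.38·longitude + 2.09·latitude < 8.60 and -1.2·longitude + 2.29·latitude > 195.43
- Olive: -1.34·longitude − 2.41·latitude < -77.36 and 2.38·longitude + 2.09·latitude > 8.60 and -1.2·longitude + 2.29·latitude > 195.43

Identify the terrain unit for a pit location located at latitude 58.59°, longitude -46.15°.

-1.34·-46.15 − 2.41·58.59 = -79.361, which is < -77.36
2.38·-46.15 + 2.09·58.59 = 12.616, which is > 8.60
-1.2·-46.15 + 2.29·58.59 = 189.551, which is < 195.43
This sign pattern matches Magenta.

Magenta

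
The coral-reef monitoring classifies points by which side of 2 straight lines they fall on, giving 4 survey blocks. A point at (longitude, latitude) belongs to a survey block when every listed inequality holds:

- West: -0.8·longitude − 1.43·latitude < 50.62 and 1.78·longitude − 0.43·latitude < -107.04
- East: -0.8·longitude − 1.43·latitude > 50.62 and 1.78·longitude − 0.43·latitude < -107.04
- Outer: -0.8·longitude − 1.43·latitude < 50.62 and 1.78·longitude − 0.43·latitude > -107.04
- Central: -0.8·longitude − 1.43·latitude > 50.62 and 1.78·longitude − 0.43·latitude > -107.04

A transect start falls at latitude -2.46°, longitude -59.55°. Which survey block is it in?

Central

-0.8·-59.55 − 1.43·-2.46 = 51.158, which is > 50.62
1.78·-59.55 − 0.43·-2.46 = -104.941, which is > -107.04
This sign pattern matches Central.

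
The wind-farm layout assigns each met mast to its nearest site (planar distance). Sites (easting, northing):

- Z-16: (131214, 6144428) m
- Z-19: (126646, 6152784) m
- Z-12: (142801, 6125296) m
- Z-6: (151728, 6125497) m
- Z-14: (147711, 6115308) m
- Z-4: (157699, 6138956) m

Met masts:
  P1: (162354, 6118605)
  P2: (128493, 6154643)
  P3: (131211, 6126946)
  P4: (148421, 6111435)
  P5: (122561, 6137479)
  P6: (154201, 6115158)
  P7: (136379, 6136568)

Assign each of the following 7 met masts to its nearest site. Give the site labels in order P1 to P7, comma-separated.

P1 → Z-6 (d²=160411540.00)
P2 → Z-19 (d²=6867290.00)
P3 → Z-12 (d²=137050600.00)
P4 → Z-14 (d²=15504229.00)
P5 → Z-16 (d²=123163010.00)
P6 → Z-14 (d²=42142600.00)
P7 → Z-16 (d²=88456825.00)

Z-6, Z-19, Z-12, Z-14, Z-16, Z-14, Z-16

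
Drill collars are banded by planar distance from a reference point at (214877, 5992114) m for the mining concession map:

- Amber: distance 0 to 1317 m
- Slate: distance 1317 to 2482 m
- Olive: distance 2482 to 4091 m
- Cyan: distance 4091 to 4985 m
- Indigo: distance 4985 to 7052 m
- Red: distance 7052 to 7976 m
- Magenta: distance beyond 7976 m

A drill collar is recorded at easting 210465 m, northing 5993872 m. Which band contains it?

Cyan

Distance = √((210465−214877)² + (5993872−5992114)²) = √(19465744.000 + 3090564.000) = 4749.348 m.
4091 ≤ 4749.348 < 4985 → Cyan.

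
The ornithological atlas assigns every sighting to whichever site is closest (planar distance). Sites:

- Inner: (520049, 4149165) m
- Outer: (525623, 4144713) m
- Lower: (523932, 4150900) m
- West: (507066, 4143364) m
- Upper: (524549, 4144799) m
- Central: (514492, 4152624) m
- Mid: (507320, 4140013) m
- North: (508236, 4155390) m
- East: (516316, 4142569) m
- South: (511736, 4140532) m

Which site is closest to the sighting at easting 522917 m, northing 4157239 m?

Squared distances to each site:
Inner: 73414900.000; Outer: 164223112.000; Lower: 41213146.000; West: 443769826.000; Upper: 157417024.000; Central: 92278850.000; Mid: 540001485.000; North: 218950562.000; East: 258782101.000; South: 404138610.000.
Minimum at Lower.

Lower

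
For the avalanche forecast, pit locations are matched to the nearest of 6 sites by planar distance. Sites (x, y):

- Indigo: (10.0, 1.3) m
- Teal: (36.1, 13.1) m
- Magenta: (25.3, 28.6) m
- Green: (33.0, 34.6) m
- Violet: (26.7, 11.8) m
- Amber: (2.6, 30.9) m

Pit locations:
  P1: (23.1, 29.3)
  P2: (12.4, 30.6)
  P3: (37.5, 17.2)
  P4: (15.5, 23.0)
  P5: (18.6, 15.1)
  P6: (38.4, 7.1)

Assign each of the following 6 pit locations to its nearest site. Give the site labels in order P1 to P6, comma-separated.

Magenta, Amber, Teal, Magenta, Violet, Teal

P1 → Magenta (d²=5.33)
P2 → Amber (d²=96.13)
P3 → Teal (d²=18.77)
P4 → Magenta (d²=127.40)
P5 → Violet (d²=76.50)
P6 → Teal (d²=41.29)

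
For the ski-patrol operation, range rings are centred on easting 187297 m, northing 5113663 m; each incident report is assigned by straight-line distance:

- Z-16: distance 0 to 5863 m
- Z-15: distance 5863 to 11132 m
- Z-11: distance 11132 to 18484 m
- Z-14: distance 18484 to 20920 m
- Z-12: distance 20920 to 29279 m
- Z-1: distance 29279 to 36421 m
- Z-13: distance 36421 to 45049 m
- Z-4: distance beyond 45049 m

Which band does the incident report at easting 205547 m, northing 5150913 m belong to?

Z-13

Distance = √((205547−187297)² + (5150913−5113663)²) = √(333062500.000 + 1387562500.000) = 41480.417 m.
36421 ≤ 41480.417 < 45049 → Z-13.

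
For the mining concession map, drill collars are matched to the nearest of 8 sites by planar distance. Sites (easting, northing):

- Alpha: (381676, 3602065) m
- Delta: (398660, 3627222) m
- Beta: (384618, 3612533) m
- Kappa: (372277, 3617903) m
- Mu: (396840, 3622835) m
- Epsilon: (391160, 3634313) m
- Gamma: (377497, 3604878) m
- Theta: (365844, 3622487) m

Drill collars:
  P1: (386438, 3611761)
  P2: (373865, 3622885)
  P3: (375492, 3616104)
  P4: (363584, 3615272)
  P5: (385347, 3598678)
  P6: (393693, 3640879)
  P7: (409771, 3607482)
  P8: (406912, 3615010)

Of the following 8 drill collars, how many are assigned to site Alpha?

1

P1 → Beta
P2 → Kappa
P3 → Kappa
P4 → Theta
P5 → Alpha
P6 → Epsilon
P7 → Mu
P8 → Mu
1 of the 8 goes to Alpha.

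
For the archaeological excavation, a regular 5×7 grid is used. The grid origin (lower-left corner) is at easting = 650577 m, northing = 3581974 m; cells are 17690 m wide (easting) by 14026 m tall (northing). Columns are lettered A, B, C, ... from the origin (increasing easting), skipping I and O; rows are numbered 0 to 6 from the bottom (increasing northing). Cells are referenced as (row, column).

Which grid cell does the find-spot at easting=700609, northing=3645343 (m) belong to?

(4, C)

Column index: ⌊(700609 − 650577) / 17690⌋ = ⌊2.828⌋ = 2 → column C
Row offset from origin: ⌊(3645343 − 3581974) / 14026⌋ = ⌊4.518⌋ = 4 → row 4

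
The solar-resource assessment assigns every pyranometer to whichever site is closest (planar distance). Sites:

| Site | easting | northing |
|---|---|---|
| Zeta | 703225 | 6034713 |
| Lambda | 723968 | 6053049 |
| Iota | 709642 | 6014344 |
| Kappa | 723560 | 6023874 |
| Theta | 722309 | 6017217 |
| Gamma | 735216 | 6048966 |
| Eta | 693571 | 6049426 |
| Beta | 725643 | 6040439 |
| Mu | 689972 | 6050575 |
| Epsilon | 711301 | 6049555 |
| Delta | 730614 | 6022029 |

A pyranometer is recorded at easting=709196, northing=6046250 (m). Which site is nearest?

Squared distances to each site:
Zeta: 168755210.000; Lambda: 264438385.000; Iota: 1018191752.000; Kappa: 707009872.000; Theta: 1014865858.000; Gamma: 684417056.000; Eta: 254227601.000; Beta: 304271530.000; Mu: 388267801.000; Epsilon: 15354050.000; Delta: 1045387565.000.
Minimum at Epsilon.

Epsilon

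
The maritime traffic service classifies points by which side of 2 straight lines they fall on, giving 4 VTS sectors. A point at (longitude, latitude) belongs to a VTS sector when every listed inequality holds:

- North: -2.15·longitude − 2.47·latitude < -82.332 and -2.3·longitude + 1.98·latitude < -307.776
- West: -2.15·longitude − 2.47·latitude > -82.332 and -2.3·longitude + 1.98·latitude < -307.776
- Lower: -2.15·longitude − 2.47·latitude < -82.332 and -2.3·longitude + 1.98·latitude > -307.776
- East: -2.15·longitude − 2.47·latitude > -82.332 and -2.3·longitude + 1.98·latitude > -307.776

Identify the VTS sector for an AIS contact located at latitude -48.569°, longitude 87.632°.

East

-2.15·87.632 − 2.47·-48.569 = -68.443, which is > -82.332
-2.3·87.632 + 1.98·-48.569 = -297.720, which is > -307.776
This sign pattern matches East.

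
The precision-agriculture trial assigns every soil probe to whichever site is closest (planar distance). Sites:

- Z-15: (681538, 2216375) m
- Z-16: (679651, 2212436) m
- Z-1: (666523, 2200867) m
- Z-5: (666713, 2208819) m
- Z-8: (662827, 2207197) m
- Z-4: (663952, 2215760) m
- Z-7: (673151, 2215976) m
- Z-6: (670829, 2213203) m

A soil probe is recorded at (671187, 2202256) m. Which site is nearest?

Squared distances to each site:
Z-15: 306489362.000; Z-16: 175271696.000; Z-1: 23682217.000; Z-5: 63089645.000; Z-8: 94303081.000; Z-4: 234703241.000; Z-7: 192095696.000; Z-6: 119964973.000.
Minimum at Z-1.

Z-1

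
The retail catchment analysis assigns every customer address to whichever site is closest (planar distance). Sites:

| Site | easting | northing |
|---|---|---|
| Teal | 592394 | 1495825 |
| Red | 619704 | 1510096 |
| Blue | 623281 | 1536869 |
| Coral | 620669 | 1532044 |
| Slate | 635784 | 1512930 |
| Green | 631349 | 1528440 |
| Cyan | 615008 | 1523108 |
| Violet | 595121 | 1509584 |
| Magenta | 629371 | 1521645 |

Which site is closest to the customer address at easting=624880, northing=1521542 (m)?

Squared distances to each site:
Teal: 1716704285.000; Red: 157801892.000; Blue: 237473730.000; Coral: 128024525.000; Slate: 193063760.000; Green: 89430365.000; Cyan: 99908740.000; Violet: 1028591845.000; Magenta: 20179690.000.
Minimum at Magenta.

Magenta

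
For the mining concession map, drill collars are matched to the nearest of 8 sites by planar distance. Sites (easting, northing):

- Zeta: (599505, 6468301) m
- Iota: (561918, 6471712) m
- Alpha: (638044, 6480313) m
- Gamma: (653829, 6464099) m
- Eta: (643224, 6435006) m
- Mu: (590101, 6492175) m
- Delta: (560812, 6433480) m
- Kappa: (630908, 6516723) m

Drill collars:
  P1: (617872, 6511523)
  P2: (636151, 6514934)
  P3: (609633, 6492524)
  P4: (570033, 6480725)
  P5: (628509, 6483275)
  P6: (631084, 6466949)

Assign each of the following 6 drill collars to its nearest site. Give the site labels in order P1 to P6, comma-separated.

P1 → Kappa (d²=196977296.00)
P2 → Kappa (d²=30689570.00)
P3 → Mu (d²=381620825.00)
P4 → Iota (d²=147087394.00)
P5 → Alpha (d²=99689669.00)
P6 → Alpha (d²=227038096.00)

Kappa, Kappa, Mu, Iota, Alpha, Alpha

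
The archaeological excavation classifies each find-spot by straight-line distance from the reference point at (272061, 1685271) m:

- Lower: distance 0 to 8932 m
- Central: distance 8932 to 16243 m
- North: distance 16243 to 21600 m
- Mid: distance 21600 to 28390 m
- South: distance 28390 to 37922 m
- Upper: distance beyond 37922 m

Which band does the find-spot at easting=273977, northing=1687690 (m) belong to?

Distance = √((273977−272061)² + (1687690−1685271)²) = √(3671056.000 + 5851561.000) = 3085.874 m.
0 ≤ 3085.874 < 8932 → Lower.

Lower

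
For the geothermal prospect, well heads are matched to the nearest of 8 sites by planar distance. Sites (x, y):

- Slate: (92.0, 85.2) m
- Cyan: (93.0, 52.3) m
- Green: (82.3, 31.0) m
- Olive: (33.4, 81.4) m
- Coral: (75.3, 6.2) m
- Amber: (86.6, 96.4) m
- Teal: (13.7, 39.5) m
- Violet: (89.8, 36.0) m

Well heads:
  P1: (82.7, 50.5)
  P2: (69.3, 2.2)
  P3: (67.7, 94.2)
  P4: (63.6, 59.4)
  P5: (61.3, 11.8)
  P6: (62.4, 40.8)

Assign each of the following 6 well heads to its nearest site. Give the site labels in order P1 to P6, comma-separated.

P1 → Cyan (d²=109.33)
P2 → Coral (d²=52.00)
P3 → Amber (d²=362.05)
P4 → Cyan (d²=914.77)
P5 → Coral (d²=227.36)
P6 → Green (d²=492.05)

Cyan, Coral, Amber, Cyan, Coral, Green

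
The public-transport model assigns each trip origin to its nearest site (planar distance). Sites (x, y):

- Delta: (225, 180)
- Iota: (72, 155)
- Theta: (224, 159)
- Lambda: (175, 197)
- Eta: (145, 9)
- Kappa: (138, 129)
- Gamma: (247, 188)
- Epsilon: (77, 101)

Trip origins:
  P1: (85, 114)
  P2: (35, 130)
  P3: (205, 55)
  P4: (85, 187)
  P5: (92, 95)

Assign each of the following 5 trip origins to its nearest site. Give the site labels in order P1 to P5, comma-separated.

Epsilon, Iota, Eta, Iota, Epsilon

P1 → Epsilon (d²=233.00)
P2 → Iota (d²=1994.00)
P3 → Eta (d²=5716.00)
P4 → Iota (d²=1193.00)
P5 → Epsilon (d²=261.00)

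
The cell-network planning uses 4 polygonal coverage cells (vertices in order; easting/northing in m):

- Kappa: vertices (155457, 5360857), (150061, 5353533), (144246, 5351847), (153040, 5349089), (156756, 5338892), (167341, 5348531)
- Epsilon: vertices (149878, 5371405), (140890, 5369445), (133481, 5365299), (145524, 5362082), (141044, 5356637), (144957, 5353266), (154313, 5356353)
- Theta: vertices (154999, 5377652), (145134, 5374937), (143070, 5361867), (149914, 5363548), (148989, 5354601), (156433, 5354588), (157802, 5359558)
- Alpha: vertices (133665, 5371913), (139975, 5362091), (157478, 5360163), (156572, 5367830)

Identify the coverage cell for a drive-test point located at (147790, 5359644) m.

Cast a ray rightward from (147790, 5359644). For each polygon, the edges (by vertex number in listed order) whose endpoints lie on opposite sides of northing = 5359644, where each meets that height, and whether that is right or left of the point:
Kappa: 1–2 at easting≈154563.3 (right), 6–1 at easting≈156626.5 (right) → 2 crossings.
Epsilon: 4–5 at easting≈143518.1 (left), 7–1 at easting≈153343.3 (right) → 1 crossing.
Theta: 4–5 at easting≈149510.4 (right), 7–1 at easting≈157788.7 (right) → 2 crossings.
Alpha: no edge straddles that height → 0 crossings.
Only Epsilon has an odd count, so the point is inside Epsilon.

Epsilon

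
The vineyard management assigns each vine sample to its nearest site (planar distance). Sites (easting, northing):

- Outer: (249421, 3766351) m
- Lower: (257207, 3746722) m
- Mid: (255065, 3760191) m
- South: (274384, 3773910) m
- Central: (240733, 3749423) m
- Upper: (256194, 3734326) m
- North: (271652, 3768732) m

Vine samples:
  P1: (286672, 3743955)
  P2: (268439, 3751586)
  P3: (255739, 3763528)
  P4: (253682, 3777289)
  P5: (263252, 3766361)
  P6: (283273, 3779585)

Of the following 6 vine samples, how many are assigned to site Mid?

P1 → North
P2 → Lower
P3 → Mid
P4 → Outer
P5 → North
P6 → South
1 of the 6 goes to Mid.

1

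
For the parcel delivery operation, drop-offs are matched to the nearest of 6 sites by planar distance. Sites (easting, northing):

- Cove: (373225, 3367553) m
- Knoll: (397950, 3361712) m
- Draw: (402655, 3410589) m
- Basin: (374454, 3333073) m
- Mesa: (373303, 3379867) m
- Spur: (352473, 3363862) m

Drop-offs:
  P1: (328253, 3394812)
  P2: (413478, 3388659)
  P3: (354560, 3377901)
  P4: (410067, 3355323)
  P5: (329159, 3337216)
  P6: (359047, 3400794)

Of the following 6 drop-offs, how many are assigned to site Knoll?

P1 → Spur
P2 → Draw
P3 → Spur
P4 → Knoll
P5 → Spur
P6 → Mesa
1 of the 6 goes to Knoll.

1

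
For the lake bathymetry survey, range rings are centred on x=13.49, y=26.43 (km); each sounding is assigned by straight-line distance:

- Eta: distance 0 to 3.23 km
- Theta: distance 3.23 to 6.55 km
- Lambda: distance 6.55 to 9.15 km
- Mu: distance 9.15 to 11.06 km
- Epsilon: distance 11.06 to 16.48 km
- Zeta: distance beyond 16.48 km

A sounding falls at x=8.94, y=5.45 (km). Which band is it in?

Zeta

Distance = √((8.94−13.49)² + (5.45−26.43)²) = √(20.703 + 440.160) = 21.468 km.
16.48 ≤ 21.468 < ∞ → Zeta.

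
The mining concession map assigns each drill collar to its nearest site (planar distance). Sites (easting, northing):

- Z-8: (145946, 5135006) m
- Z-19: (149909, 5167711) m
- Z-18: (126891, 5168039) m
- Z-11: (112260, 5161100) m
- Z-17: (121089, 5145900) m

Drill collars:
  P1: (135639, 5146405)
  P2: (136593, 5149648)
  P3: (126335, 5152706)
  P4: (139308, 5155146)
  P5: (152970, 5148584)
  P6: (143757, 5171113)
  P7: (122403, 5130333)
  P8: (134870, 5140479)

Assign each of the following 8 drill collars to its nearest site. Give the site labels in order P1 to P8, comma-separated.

P1 → Z-17 (d²=211957525.00)
P2 → Z-17 (d²=254421520.00)
P3 → Z-17 (d²=73842152.00)
P4 → Z-19 (d²=270260426.00)
P5 → Z-8 (d²=233698660.00)
P6 → Z-19 (d²=49420708.00)
P7 → Z-17 (d²=244058085.00)
P8 → Z-8 (d²=152631505.00)

Z-17, Z-17, Z-17, Z-19, Z-8, Z-19, Z-17, Z-8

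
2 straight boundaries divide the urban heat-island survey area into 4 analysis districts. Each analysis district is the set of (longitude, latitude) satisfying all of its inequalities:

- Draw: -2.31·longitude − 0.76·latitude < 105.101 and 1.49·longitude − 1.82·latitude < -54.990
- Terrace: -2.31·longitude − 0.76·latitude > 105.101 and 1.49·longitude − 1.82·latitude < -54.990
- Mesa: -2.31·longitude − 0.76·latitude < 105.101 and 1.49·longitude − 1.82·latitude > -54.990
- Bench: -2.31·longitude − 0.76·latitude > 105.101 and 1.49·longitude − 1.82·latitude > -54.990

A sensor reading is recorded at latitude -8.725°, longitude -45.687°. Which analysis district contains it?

-2.31·-45.687 − 0.76·-8.725 = 112.168, which is > 105.101
1.49·-45.687 − 1.82·-8.725 = -52.194, which is > -54.990
This sign pattern matches Bench.

Bench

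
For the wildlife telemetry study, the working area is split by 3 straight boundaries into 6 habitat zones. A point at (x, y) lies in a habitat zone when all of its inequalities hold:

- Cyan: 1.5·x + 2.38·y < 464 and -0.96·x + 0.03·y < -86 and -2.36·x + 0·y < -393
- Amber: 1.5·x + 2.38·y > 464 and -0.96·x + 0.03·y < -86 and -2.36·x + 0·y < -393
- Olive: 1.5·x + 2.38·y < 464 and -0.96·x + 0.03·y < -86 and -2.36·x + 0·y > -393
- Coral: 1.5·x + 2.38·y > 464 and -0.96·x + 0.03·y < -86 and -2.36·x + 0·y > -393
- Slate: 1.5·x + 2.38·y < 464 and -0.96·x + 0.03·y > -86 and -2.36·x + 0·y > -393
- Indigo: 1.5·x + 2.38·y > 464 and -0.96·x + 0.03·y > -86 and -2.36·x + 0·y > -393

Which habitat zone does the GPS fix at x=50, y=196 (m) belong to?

1.5·50 + 2.38·196 = 541.480, which is > 464
-0.96·50 + 0.03·196 = -42.120, which is > -86
-2.36·50 + 0·196 = -118.000, which is > -393
This sign pattern matches Indigo.

Indigo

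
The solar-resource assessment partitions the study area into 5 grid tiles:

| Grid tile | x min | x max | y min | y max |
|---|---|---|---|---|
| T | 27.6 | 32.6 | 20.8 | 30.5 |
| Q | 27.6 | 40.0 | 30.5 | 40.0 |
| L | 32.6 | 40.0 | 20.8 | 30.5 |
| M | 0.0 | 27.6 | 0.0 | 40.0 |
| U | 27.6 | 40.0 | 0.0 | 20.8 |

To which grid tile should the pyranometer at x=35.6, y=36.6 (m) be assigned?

Q

The point has x = 35.6 and y = 36.6.
Only Q satisfies 27.6 ≤ x ≤ 40.0 and 30.5 ≤ y ≤ 40.0.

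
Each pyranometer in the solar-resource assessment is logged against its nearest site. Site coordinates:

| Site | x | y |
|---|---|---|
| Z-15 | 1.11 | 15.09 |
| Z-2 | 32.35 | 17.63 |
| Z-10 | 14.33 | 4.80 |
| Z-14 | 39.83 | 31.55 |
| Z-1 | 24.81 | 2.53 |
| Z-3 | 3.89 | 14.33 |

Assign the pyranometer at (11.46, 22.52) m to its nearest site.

Squared distances to each site:
Z-15: 162.327; Z-2: 460.304; Z-10: 322.235; Z-14: 886.398; Z-1: 577.823; Z-3: 124.381.
Minimum at Z-3.

Z-3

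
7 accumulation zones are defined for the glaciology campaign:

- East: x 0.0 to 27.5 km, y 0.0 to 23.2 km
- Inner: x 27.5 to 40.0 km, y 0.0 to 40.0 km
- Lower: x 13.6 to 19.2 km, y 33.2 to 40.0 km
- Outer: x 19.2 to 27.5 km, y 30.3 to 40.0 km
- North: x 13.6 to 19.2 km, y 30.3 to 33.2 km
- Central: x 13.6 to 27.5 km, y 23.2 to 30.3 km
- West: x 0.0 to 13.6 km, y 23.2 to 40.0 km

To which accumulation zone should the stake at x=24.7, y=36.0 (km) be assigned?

The point has x = 24.7 and y = 36.0.
Only Outer satisfies 19.2 ≤ x ≤ 27.5 and 30.3 ≤ y ≤ 40.0.

Outer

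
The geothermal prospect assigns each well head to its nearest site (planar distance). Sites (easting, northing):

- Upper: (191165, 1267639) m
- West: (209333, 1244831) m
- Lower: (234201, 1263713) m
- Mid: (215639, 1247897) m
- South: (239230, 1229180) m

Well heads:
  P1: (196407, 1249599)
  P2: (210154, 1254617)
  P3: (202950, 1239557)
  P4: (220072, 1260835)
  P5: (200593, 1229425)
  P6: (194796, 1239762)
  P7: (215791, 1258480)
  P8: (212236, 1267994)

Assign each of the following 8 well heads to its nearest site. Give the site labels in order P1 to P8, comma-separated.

West, Mid, West, Mid, West, West, Mid, Mid

P1 → West (d²=189815300.00)
P2 → Mid (d²=75243625.00)
P3 → West (d²=68557765.00)
P4 → Mid (d²=187043333.00)
P5 → West (d²=313732436.00)
P6 → West (d²=237019130.00)
P7 → Mid (d²=112022993.00)
P8 → Mid (d²=415469818.00)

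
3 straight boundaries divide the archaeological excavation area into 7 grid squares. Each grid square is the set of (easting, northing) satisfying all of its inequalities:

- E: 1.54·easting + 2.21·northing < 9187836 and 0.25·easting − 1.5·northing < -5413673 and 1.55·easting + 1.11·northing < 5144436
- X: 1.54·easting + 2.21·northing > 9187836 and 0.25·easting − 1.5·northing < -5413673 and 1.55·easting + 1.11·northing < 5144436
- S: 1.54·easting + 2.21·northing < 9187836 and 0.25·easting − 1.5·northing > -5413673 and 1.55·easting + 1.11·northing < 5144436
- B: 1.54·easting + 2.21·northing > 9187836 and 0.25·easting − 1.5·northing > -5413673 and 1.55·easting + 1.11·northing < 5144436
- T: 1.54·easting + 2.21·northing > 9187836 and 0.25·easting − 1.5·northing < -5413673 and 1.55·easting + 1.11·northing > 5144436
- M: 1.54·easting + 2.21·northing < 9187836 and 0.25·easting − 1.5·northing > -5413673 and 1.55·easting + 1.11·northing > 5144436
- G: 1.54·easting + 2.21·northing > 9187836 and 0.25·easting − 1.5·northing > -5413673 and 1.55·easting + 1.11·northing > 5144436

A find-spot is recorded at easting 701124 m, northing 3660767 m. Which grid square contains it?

M

1.54·701124 + 2.21·3660767 = 9170026.030, which is < 9187836
0.25·701124 − 1.5·3660767 = -5315869.500, which is > -5413673
1.55·701124 + 1.11·3660767 = 5150193.570, which is > 5144436
This sign pattern matches M.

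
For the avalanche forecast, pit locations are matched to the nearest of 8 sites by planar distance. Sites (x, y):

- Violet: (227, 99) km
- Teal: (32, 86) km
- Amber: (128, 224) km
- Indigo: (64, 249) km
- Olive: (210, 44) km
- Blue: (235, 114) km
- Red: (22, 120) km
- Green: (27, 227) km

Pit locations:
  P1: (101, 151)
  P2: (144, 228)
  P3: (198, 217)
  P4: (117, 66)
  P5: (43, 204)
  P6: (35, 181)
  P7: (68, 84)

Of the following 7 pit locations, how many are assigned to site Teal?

P1 → Amber
P2 → Amber
P3 → Amber
P4 → Teal
P5 → Green
P6 → Green
P7 → Teal
2 of the 7 go to Teal.

2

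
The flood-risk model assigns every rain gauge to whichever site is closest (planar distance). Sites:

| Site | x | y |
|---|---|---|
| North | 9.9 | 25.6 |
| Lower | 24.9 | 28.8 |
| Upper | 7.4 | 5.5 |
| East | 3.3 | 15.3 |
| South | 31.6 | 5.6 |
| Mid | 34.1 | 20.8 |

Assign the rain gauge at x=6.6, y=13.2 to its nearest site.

East

Squared distances to each site:
North: 164.650; Lower: 578.250; Upper: 59.930; East: 15.300; South: 682.760; Mid: 814.010.
Minimum at East.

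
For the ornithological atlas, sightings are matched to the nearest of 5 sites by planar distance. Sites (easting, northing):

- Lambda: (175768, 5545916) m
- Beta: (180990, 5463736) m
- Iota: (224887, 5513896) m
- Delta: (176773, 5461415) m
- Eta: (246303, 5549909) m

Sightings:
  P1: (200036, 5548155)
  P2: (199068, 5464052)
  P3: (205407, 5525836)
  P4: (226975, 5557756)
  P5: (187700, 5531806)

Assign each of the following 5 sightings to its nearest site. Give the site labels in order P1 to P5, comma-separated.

P1 → Lambda (d²=593948945.00)
P2 → Beta (d²=326913940.00)
P3 → Iota (d²=522034000.00)
P4 → Eta (d²=435146993.00)
P5 → Lambda (d²=341464724.00)

Lambda, Beta, Iota, Eta, Lambda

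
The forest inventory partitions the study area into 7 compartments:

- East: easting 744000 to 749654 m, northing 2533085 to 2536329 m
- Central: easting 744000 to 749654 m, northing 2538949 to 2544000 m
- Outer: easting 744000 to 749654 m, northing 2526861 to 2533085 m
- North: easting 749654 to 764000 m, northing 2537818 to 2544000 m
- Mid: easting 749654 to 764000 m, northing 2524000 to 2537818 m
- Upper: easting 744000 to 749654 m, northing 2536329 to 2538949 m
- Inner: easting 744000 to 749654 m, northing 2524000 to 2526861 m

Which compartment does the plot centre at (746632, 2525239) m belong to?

The point has easting = 746632 and northing = 2525239.
Only Inner satisfies 744000 ≤ easting ≤ 749654 and 2524000 ≤ northing ≤ 2526861.

Inner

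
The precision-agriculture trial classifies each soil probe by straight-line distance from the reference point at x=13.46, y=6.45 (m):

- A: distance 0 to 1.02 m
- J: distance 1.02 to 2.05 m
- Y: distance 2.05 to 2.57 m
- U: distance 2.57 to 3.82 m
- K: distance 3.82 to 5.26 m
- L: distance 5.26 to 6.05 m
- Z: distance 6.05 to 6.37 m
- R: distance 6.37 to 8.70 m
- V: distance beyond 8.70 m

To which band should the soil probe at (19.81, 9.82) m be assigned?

Distance = √((19.81−13.46)² + (9.82−6.45)²) = √(40.322 + 11.357) = 7.189 m.
6.37 ≤ 7.189 < 8.70 → R.

R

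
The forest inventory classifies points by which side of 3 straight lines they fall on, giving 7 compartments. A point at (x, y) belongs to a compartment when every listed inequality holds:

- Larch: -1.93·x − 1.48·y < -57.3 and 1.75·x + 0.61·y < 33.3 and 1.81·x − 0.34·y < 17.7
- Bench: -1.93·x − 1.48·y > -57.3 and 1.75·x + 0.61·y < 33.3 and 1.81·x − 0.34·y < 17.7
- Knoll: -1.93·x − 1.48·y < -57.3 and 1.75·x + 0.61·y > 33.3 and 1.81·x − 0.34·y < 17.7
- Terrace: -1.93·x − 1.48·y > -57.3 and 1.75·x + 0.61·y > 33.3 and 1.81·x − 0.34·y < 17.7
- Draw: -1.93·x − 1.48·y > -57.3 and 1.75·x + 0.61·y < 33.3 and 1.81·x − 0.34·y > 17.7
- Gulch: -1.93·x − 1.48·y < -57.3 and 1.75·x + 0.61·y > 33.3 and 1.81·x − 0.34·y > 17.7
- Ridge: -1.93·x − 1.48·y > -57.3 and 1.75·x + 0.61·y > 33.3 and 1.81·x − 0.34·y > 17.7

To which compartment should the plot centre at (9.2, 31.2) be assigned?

-1.93·9.2 − 1.48·31.2 = -63.932, which is < -57.3
1.75·9.2 + 0.61·31.2 = 35.132, which is > 33.3
1.81·9.2 − 0.34·31.2 = 6.044, which is < 17.7
This sign pattern matches Knoll.

Knoll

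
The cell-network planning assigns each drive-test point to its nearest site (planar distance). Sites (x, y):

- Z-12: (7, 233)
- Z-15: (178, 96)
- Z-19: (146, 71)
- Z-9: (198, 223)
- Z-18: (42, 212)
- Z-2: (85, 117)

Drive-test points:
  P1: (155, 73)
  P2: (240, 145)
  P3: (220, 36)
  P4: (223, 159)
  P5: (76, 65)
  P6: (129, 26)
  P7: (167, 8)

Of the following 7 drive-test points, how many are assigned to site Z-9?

1

P1 → Z-19
P2 → Z-15
P3 → Z-15
P4 → Z-9
P5 → Z-2
P6 → Z-19
P7 → Z-19
1 of the 7 goes to Z-9.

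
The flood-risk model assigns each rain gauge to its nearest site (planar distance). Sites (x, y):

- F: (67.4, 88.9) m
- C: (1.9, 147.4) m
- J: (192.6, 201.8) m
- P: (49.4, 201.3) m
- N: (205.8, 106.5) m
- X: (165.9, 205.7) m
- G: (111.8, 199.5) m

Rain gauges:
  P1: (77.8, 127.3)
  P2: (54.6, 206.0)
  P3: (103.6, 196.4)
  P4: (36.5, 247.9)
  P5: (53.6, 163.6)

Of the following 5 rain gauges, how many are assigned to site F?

P1 → F
P2 → P
P3 → G
P4 → P
P5 → P
1 of the 5 goes to F.

1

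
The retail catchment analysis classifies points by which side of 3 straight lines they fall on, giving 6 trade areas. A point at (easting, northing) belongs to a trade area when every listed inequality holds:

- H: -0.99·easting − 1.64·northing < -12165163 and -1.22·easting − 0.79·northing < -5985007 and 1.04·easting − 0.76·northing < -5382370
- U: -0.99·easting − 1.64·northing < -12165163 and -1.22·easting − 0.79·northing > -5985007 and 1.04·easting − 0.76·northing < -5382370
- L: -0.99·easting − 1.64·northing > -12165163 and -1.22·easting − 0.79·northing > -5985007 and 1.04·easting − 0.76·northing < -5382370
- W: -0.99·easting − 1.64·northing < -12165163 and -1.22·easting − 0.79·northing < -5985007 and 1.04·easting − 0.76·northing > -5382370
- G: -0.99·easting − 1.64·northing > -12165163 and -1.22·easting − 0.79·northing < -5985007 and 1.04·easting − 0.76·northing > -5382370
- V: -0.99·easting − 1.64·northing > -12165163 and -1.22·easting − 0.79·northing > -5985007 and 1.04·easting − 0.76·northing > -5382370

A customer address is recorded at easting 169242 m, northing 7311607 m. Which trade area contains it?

V

-0.99·169242 − 1.64·7311607 = -12158585.060, which is > -12165163
-1.22·169242 − 0.79·7311607 = -5982644.770, which is > -5985007
1.04·169242 − 0.76·7311607 = -5380809.640, which is > -5382370
This sign pattern matches V.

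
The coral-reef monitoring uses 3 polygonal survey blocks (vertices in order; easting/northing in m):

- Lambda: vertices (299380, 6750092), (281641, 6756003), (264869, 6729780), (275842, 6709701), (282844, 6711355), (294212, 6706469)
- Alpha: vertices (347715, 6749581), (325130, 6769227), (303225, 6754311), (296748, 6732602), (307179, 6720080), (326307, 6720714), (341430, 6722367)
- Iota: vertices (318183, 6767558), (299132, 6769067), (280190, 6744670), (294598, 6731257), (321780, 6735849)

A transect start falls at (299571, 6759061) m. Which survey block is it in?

Iota

Cast a ray rightward from (299571, 6759061). For each polygon, the edges (by vertex number in listed order) whose endpoints lie on opposite sides of northing = 6759061, where each meets that height, and whether that is right or left of the point:
Lambda: no edge straddles that height → 0 crossings.
Alpha: 1–2 at easting≈336816.8 (right), 2–3 at easting≈310200.6 (right) → 2 crossings.
Iota: 2–3 at easting≈291363.3 (left), 5–1 at easting≈319146.9 (right) → 1 crossing.
Only Iota has an odd count, so the point is inside Iota.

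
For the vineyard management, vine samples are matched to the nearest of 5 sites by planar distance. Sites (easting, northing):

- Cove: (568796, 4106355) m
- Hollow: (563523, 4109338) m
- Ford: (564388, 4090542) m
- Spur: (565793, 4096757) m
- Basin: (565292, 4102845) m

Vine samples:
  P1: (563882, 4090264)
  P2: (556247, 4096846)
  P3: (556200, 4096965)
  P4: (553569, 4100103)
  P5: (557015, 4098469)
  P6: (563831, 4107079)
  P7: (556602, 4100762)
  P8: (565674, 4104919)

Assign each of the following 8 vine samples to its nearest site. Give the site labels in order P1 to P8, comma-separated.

P1 → Ford (d²=333320.00)
P2 → Spur (d²=91134037.00)
P3 → Spur (d²=92068913.00)
P4 → Basin (d²=144947293.00)
P5 → Spur (d²=79984228.00)
P6 → Hollow (d²=5197945.00)
P7 → Basin (d²=79854989.00)
P8 → Basin (d²=4447400.00)

Ford, Spur, Spur, Basin, Spur, Hollow, Basin, Basin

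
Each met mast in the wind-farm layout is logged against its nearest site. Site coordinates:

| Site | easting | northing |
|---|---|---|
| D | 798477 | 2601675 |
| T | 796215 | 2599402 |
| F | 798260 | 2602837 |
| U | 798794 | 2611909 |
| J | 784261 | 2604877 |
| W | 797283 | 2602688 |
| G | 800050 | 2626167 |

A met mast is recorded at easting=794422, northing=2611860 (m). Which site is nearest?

Squared distances to each site:
D: 120177250.000; T: 158416613.000; F: 96144773.000; U: 19116785.000; J: 152008210.000; W: 92310905.000; G: 236364633.000.
Minimum at U.

U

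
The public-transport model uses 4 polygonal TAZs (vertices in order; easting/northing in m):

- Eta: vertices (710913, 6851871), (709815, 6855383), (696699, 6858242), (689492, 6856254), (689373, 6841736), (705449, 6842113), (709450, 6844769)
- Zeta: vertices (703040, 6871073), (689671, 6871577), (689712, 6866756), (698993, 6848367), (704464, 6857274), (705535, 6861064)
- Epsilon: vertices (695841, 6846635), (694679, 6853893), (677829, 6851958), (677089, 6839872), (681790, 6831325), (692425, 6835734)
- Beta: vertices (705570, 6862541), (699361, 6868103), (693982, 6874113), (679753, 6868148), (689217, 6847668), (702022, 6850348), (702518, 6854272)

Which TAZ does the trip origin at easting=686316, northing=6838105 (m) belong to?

Cast a ray rightward from (686316, 6838105). For each polygon, the edges (by vertex number in listed order) whose endpoints lie on opposite sides of northing = 6838105, where each meets that height, and whether that is right or left of the point:
Eta: no edge straddles that height → 0 crossings.
Zeta: no edge straddles that height → 0 crossings.
Epsilon: 4–5 at easting≈678060.9 (left), 6–1 at easting≈693168.0 (right) → 1 crossing.
Beta: no edge straddles that height → 0 crossings.
Only Epsilon has an odd count, so the point is inside Epsilon.

Epsilon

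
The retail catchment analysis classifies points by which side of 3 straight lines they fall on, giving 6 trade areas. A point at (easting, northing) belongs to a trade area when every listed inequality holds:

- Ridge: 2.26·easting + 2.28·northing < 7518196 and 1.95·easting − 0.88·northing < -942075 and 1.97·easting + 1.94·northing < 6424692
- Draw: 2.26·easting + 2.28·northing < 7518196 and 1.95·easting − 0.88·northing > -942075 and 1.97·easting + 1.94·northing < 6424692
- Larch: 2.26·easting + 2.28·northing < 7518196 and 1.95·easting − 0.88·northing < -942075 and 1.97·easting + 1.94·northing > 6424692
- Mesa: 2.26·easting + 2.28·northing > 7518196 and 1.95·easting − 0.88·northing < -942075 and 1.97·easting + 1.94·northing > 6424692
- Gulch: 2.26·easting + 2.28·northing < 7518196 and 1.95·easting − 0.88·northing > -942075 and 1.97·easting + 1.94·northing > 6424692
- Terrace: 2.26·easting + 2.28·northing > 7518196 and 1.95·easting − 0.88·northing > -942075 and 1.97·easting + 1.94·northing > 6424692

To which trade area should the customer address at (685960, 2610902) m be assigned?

2.26·685960 + 2.28·2610902 = 7503126.160, which is < 7518196
1.95·685960 − 0.88·2610902 = -959971.760, which is < -942075
1.97·685960 + 1.94·2610902 = 6416491.080, which is < 6424692
This sign pattern matches Ridge.

Ridge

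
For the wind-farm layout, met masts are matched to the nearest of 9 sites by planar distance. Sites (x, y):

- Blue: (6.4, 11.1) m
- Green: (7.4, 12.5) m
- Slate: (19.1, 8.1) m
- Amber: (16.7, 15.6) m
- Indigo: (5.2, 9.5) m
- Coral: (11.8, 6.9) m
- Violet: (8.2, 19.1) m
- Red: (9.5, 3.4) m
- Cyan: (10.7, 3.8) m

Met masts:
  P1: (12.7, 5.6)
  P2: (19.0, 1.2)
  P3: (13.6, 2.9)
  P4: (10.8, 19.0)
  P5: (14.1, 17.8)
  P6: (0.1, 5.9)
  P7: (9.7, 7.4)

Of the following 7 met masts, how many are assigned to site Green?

0

P1 → Coral
P2 → Slate
P3 → Cyan
P4 → Violet
P5 → Amber
P6 → Indigo
P7 → Coral
0 of the 7 go to Green.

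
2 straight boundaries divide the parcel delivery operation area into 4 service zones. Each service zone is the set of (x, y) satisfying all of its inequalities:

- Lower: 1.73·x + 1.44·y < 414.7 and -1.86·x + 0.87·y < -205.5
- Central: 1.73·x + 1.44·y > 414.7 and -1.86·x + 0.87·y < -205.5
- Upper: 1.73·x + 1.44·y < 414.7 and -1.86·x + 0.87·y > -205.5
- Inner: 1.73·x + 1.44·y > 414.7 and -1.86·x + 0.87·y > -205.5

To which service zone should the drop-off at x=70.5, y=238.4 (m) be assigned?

1.73·70.5 + 1.44·238.4 = 465.261, which is > 414.7
-1.86·70.5 + 0.87·238.4 = 76.278, which is > -205.5
This sign pattern matches Inner.

Inner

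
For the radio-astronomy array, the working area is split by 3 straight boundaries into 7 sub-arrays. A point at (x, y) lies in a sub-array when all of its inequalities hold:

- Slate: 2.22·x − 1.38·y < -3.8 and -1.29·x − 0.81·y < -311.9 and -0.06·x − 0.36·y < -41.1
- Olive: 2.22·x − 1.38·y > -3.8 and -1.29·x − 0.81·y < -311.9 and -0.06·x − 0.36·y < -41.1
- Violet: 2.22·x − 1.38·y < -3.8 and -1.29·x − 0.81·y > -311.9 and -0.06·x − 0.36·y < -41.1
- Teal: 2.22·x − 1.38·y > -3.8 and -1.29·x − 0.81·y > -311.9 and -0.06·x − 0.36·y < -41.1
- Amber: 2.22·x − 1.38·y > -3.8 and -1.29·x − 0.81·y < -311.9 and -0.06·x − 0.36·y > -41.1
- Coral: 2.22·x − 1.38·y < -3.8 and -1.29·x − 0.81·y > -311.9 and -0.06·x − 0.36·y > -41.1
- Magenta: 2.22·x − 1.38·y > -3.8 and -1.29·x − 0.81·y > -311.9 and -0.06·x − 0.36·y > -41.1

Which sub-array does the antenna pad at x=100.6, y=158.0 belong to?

Teal

2.22·100.6 − 1.38·158.0 = 5.292, which is > -3.8
-1.29·100.6 − 0.81·158.0 = -257.754, which is > -311.9
-0.06·100.6 − 0.36·158.0 = -62.916, which is < -41.1
This sign pattern matches Teal.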